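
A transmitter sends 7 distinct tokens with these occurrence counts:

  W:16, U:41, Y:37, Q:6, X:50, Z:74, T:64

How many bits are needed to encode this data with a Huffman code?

Greedily combine the two least-frequent nodes:
merge Q(6) and W(16): 22
merge 22 and Y(37): 59
merge U(41) and X(50): 91
merge 59 and T(64): 123
merge Z(74) and 91: 165
merge 123 and 165: 288
Each symbol's bit-cost is frequency × depth; summing gives 748 bits (equivalently 22 + 59 + 91 + 123 + 165 + 288).

748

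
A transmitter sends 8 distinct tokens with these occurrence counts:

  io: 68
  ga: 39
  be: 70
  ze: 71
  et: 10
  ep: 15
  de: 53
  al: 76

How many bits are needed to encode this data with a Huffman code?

1148

Build the Huffman tree bottom-up:
merge et(10) and ep(15): 25
merge 25 and ga(39): 64
merge de(53) and 64: 117
merge io(68) and be(70): 138
merge ze(71) and al(76): 147
merge 117 and 138: 255
merge 147 and 255: 402
Each symbol's bit-cost is frequency × depth; summing gives 1148 bits (equivalently 25 + 64 + 117 + 138 + 147 + 255 + 402).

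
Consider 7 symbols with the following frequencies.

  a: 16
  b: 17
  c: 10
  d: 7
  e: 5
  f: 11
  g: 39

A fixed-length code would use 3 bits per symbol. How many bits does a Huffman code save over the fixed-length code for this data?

Fixed-length: 3 bits × 105 symbols = 315 bits.
Huffman merges:
e(5) + d(7) → 12
c(10) + f(11) → 21
12 + a(16) → 28
b(17) + 21 → 38
28 + 38 → 66
g(39) + 66 → 105
Huffman total = 12 + 21 + 28 + 38 + 66 + 105 = 270 bits.
Saving = 315 − 270 = 45 bits.

45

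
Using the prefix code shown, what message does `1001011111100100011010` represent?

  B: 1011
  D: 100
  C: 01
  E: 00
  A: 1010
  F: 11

Read left to right; each codeword is recognised as soon as it completes (prefix code):
  100→D | 1011→B | 11→F | 11→F | 00→E | 100→D | 01→C | 1010→A
Decoded message: DBFFEDCA

DBFFEDCA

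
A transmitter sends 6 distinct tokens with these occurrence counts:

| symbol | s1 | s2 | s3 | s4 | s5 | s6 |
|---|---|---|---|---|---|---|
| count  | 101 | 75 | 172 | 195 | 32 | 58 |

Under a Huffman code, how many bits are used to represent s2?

3

Repeatedly merge the two smallest:
s5(32) + s6(58) → 90
s2(75) + 90 → 165
s1(101) + 165 → 266
s3(172) + s4(195) → 367
266 + 367 → 633
s2 sits 3 levels below the root, so its codeword is 3 bits.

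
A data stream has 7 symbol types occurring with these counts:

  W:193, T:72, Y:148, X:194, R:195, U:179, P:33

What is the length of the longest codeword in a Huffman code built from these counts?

4

Merge the two lowest-weight nodes at each step:
combine P(33), T(72) → 105
combine 105, Y(148) → 253
combine U(179), W(193) → 372
combine X(194), R(195) → 389
combine 253, 372 → 625
combine 389, 625 → 1014
The first pair merged (P, T) ends up deepest, at depth 4.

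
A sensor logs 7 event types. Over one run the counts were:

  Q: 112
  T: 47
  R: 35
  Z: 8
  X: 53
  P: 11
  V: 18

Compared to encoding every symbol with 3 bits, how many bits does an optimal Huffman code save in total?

Fixed-length: 3 bits × 284 symbols = 852 bits.
Huffman merges:
merge Z(8) and P(11): 19
merge V(18) and 19: 37
merge R(35) and 37: 72
merge T(47) and X(53): 100
merge 72 and 100: 172
merge Q(112) and 172: 284
Huffman total = 19 + 37 + 72 + 100 + 172 + 284 = 684 bits.
Saving = 852 − 684 = 168 bits.

168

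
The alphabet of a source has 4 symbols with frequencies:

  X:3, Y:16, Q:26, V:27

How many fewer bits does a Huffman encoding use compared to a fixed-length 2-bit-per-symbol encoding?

8

Fixed-length: 2 bits × 72 symbols = 144 bits.
Huffman merges:
X(3) + Y(16) → 19
19 + Q(26) → 45
V(27) + 45 → 72
Huffman total = 19 + 45 + 72 = 136 bits.
Saving = 144 − 136 = 8 bits.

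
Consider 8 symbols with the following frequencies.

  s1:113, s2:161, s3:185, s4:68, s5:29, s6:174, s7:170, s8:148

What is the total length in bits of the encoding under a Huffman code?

Merge the two smallest weights repeatedly:
merge s5(29) and s4(68): 97
merge 97 and s1(113): 210
merge s8(148) and s2(161): 309
merge s7(170) and s6(174): 344
merge s3(185) and 210: 395
merge 309 and 344: 653
merge 395 and 653: 1048
The encoded length is the sum of every internal node's weight: 97 + 210 + 309 + 344 + 395 + 653 + 1048 = 3056 bits.

3056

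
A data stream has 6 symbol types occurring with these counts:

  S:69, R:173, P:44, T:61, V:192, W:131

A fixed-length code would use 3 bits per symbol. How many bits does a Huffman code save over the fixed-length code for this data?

391

Fixed-length: 3 bits × 670 symbols = 2010 bits.
Huffman merges:
P(44) + T(61) → 105
S(69) + 105 → 174
W(131) + R(173) → 304
174 + V(192) → 366
304 + 366 → 670
Huffman total = 105 + 174 + 304 + 366 + 670 = 1619 bits.
Saving = 2010 − 1619 = 391 bits.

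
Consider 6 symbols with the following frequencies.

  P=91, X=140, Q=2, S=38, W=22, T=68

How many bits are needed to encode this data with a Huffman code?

Merge the two smallest weights repeatedly:
Q(2) + W(22) → 24
24 + S(38) → 62
62 + T(68) → 130
P(91) + 130 → 221
X(140) + 221 → 361
Total encoded bits = sum of merged weights = 24 + 62 + 130 + 221 + 361 = 798.

798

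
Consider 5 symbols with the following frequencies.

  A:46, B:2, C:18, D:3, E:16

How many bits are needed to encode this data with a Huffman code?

Merge the two smallest weights repeatedly:
merge B(2) and D(3): 5
merge 5 and E(16): 21
merge C(18) and 21: 39
merge 39 and A(46): 85
Total encoded bits = sum of merged weights = 5 + 21 + 39 + 85 = 150.

150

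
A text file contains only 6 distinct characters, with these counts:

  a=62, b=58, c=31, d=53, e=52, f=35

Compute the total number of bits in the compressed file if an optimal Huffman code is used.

Build the Huffman tree bottom-up:
c(31) + f(35) → 66
e(52) + d(53) → 105
b(58) + a(62) → 120
66 + 105 → 171
120 + 171 → 291
Total encoded bits = sum of merged weights = 66 + 105 + 120 + 171 + 291 = 753.

753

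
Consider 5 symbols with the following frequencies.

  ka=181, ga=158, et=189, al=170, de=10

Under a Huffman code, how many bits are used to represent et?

Build the tree from the bottom:
combine de(10), ga(158) → 168
combine 168, al(170) → 338
combine ka(181), et(189) → 370
combine 338, 370 → 708
et sits 2 levels below the root, so its codeword is 2 bits.

2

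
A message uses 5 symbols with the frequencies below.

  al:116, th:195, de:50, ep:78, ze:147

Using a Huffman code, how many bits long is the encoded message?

Merge the two smallest weights repeatedly:
combine de(50), ep(78) → 128
combine al(116), 128 → 244
combine ze(147), th(195) → 342
combine 244, 342 → 586
The encoded length is the sum of every internal node's weight: 128 + 244 + 342 + 586 = 1300 bits.

1300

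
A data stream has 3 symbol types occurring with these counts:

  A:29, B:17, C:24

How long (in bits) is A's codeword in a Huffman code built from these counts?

1

Huffman merges, smallest pair first:
B(17) + C(24) → 41
A(29) + 41 → 70
A sits one level below the root: a 1-bit codeword.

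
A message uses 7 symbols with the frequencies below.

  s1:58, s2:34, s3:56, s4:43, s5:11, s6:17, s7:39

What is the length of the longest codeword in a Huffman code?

4

Merge the two lowest-weight nodes at each step:
combine s5(11), s6(17) → 28
combine 28, s2(34) → 62
combine s7(39), s4(43) → 82
combine s3(56), s1(58) → 114
combine 62, 82 → 144
combine 114, 144 → 258
The first pair merged (s5, s6) ends up deepest, at depth 4.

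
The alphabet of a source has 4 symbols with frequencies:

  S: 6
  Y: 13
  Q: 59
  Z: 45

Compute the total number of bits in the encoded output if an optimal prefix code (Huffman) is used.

Merge the two smallest weights repeatedly:
combine S(6), Y(13) → 19
combine 19, Z(45) → 64
combine Q(59), 64 → 123
The encoded length is the sum of every internal node's weight: 19 + 64 + 123 = 206 bits.

206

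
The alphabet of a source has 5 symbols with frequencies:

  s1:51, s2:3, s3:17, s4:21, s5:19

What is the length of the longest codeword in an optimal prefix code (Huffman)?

4

Merge the two lowest-weight nodes at each step:
s2(3) + s3(17) → 20
s5(19) + 20 → 39
s4(21) + 39 → 60
s1(51) + 60 → 111
The first pair merged (s2, s3) ends up deepest, at depth 4.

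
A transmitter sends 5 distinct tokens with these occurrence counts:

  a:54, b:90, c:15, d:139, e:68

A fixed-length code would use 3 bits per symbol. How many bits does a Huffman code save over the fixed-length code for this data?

Fixed-length: 3 bits × 366 symbols = 1098 bits.
Huffman merges:
c(15) + a(54) → 69
e(68) + 69 → 137
b(90) + 137 → 227
d(139) + 227 → 366
Huffman total = 69 + 137 + 227 + 366 = 799 bits.
Saving = 1098 − 799 = 299 bits.

299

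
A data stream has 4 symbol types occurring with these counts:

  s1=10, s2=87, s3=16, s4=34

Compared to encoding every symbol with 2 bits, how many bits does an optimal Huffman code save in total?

Fixed-length: 2 bits × 147 symbols = 294 bits.
Huffman merges:
merge s1(10) and s3(16): 26
merge 26 and s4(34): 60
merge 60 and s2(87): 147
Huffman total = 26 + 60 + 147 = 233 bits.
Saving = 294 − 233 = 61 bits.

61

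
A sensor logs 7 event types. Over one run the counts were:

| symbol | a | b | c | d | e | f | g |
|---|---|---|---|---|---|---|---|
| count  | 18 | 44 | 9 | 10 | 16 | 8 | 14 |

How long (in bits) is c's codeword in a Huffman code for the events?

Build the tree from the bottom:
merge f(8) and c(9): 17
merge d(10) and g(14): 24
merge e(16) and 17: 33
merge a(18) and 24: 42
merge 33 and 42: 75
merge b(44) and 75: 119
The subtree containing c is merged 4 times, so code length = 4.

4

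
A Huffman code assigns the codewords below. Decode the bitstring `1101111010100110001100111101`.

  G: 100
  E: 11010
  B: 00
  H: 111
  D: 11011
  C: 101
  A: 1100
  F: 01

DEGAFGHC

Read left to right; each codeword is recognised as soon as it completes (prefix code):
  11011→D | 11010→E | 100→G | 1100→A | 01→F | 100→G | 111→H | 101→C
Decoded message: DEGAFGHC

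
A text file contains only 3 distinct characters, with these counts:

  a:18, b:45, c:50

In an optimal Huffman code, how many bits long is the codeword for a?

2

Huffman merges, smallest pair first:
merge a(18) and b(45): 63
merge c(50) and 63: 113
The subtree containing a is merged 2 times, so code length = 2.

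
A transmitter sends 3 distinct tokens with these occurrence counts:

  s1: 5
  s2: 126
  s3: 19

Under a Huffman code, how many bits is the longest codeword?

2

Merge the two lowest-weight nodes at each step:
s1(5) + s3(19) → 24
24 + s2(126) → 150
Maximum depth reached is 2.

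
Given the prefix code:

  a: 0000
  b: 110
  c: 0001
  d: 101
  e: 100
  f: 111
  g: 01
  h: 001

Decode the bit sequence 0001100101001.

cedh

Read left to right; each codeword is recognised as soon as it completes (prefix code):
  0001→c | 100→e | 101→d | 001→h
Decoded message: cedh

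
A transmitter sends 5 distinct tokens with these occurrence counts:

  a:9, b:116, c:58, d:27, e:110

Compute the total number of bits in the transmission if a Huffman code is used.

654

Merge the two smallest weights repeatedly:
merge a(9) and d(27): 36
merge 36 and c(58): 94
merge 94 and e(110): 204
merge b(116) and 204: 320
Each symbol's bit-cost is frequency × depth; summing gives 654 bits (equivalently 36 + 94 + 204 + 320).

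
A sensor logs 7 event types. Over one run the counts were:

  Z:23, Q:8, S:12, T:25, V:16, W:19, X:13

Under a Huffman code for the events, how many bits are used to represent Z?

2

Repeatedly merge the two smallest:
merge Q(8) and S(12): 20
merge X(13) and V(16): 29
merge W(19) and 20: 39
merge Z(23) and T(25): 48
merge 29 and 39: 68
merge 48 and 68: 116
Z's leaf is at depth 2, giving a 2-bit codeword.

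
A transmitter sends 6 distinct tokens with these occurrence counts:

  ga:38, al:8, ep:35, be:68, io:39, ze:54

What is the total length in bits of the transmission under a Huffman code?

Greedily combine the two least-frequent nodes:
merge al(8) and ep(35): 43
merge ga(38) and io(39): 77
merge 43 and ze(54): 97
merge be(68) and 77: 145
merge 97 and 145: 242
Total encoded bits = sum of merged weights = 43 + 77 + 97 + 145 + 242 = 604.

604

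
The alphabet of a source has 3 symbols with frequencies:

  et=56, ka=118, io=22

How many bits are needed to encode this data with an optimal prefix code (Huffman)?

274

Greedily combine the two least-frequent nodes:
merge io(22) and et(56): 78
merge 78 and ka(118): 196
The encoded length is the sum of every internal node's weight: 78 + 196 = 274 bits.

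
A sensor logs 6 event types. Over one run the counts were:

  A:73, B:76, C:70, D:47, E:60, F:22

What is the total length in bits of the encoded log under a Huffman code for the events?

Build the Huffman tree bottom-up:
merge F(22) and D(47): 69
merge E(60) and 69: 129
merge C(70) and A(73): 143
merge B(76) and 129: 205
merge 143 and 205: 348
The encoded length is the sum of every internal node's weight: 69 + 129 + 143 + 205 + 348 = 894 bits.

894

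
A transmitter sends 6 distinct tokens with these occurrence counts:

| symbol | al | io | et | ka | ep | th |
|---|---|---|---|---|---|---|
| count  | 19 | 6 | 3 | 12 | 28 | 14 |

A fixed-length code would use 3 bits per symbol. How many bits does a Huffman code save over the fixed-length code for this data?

Fixed-length: 3 bits × 82 symbols = 246 bits.
Huffman merges:
merge et(3) and io(6): 9
merge 9 and ka(12): 21
merge th(14) and al(19): 33
merge 21 and ep(28): 49
merge 33 and 49: 82
Huffman total = 9 + 21 + 33 + 49 + 82 = 194 bits.
Saving = 246 − 194 = 52 bits.

52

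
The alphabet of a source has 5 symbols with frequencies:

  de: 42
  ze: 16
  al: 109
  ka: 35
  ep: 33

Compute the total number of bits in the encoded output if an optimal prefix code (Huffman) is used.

Greedily combine the two least-frequent nodes:
combine ze(16), ep(33) → 49
combine ka(35), de(42) → 77
combine 49, 77 → 126
combine al(109), 126 → 235
Each symbol's bit-cost is frequency × depth; summing gives 487 bits (equivalently 49 + 77 + 126 + 235).

487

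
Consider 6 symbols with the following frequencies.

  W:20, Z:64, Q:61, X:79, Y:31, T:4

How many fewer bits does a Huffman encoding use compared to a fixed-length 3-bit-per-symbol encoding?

180

Fixed-length: 3 bits × 259 symbols = 777 bits.
Huffman merges:
T(4) + W(20) → 24
24 + Y(31) → 55
55 + Q(61) → 116
Z(64) + X(79) → 143
116 + 143 → 259
Huffman total = 24 + 55 + 116 + 143 + 259 = 597 bits.
Saving = 777 − 597 = 180 bits.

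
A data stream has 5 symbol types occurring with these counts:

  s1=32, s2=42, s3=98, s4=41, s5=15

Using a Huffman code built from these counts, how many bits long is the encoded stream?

Merge the two smallest weights repeatedly:
combine s5(15), s1(32) → 47
combine s4(41), s2(42) → 83
combine 47, 83 → 130
combine s3(98), 130 → 228
The encoded length is the sum of every internal node's weight: 47 + 83 + 130 + 228 = 488 bits.

488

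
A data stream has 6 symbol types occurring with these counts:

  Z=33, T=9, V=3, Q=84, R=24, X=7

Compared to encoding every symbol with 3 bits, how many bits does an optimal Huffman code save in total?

172

Fixed-length: 3 bits × 160 symbols = 480 bits.
Huffman merges:
combine V(3), X(7) → 10
combine T(9), 10 → 19
combine 19, R(24) → 43
combine Z(33), 43 → 76
combine 76, Q(84) → 160
Huffman total = 10 + 19 + 43 + 76 + 160 = 308 bits.
Saving = 480 − 308 = 172 bits.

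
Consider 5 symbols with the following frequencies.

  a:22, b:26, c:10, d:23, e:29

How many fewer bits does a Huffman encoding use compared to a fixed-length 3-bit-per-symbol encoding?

Fixed-length: 3 bits × 110 symbols = 330 bits.
Huffman merges:
merge c(10) and a(22): 32
merge d(23) and b(26): 49
merge e(29) and 32: 61
merge 49 and 61: 110
Huffman total = 32 + 49 + 61 + 110 = 252 bits.
Saving = 330 − 252 = 78 bits.

78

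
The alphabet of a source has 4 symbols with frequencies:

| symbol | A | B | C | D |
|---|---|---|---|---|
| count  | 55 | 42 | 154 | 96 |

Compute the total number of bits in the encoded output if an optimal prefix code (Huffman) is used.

Merge the two smallest weights repeatedly:
merge B(42) and A(55): 97
merge D(96) and 97: 193
merge C(154) and 193: 347
Each symbol's bit-cost is frequency × depth; summing gives 637 bits (equivalently 97 + 193 + 347).

637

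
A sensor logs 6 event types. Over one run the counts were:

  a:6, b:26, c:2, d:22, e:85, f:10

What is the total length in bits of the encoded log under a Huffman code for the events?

283

Build the Huffman tree bottom-up:
combine c(2), a(6) → 8
combine 8, f(10) → 18
combine 18, d(22) → 40
combine b(26), 40 → 66
combine 66, e(85) → 151
Total encoded bits = sum of merged weights = 8 + 18 + 40 + 66 + 151 = 283.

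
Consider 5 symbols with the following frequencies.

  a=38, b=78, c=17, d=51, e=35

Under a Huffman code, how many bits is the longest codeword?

3

Merge the two lowest-weight nodes at each step:
merge c(17) and e(35): 52
merge a(38) and d(51): 89
merge 52 and b(78): 130
merge 89 and 130: 219
The rarest symbols sit at the bottom; the longest codeword is 3 bits.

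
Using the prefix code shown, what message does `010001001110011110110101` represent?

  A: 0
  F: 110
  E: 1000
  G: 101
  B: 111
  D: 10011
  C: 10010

AEDDFFG

Read left to right; each codeword is recognised as soon as it completes (prefix code):
  0→A | 1000→E | 10011→D | 10011→D | 110→F | 110→F | 101→G
Decoded message: AEDDFFG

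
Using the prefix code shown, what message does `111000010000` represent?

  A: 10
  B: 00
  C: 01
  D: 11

DABCBB

Read left to right; each codeword is recognised as soon as it completes (prefix code):
  11→D | 10→A | 00→B | 01→C | 00→B | 00→B
Decoded message: DABCBB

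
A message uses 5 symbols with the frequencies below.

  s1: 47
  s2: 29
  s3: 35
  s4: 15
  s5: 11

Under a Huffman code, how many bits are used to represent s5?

3

Repeatedly merge the two smallest:
merge s5(11) and s4(15): 26
merge 26 and s2(29): 55
merge s3(35) and s1(47): 82
merge 55 and 82: 137
The subtree containing s5 is merged 3 times, so code length = 3.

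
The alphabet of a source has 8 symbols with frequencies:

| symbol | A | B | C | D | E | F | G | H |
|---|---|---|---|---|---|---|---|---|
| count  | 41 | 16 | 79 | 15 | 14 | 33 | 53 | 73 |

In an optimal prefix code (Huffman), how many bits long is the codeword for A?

3

Huffman merges, smallest pair first:
merge E(14) and D(15): 29
merge B(16) and 29: 45
merge F(33) and A(41): 74
merge 45 and G(53): 98
merge H(73) and 74: 147
merge C(79) and 98: 177
merge 147 and 177: 324
A sits 3 levels below the root, so its codeword is 3 bits.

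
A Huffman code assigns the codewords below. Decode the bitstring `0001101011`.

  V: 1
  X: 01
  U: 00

Read left to right; each codeword is recognised as soon as it completes (prefix code):
  00→U | 01→X | 1→V | 01→X | 01→X | 1→V
Decoded message: UXVXXV

UXVXXV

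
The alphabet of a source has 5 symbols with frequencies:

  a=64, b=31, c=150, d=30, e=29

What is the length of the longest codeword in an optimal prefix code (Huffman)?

4

Merge the two lowest-weight nodes at each step:
merge e(29) and d(30): 59
merge b(31) and 59: 90
merge a(64) and 90: 154
merge c(150) and 154: 304
The first pair merged (e, d) ends up deepest, at depth 4.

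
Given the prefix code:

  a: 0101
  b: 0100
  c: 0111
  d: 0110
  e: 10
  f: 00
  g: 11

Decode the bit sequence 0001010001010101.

Read left to right; each codeword is recognised as soon as it completes (prefix code):
  00→f | 0101→a | 00→f | 0101→a | 0101→a
Decoded message: fafaa

fafaa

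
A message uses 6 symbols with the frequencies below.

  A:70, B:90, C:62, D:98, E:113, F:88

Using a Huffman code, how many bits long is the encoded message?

Build the Huffman tree bottom-up:
C(62) + A(70) → 132
F(88) + B(90) → 178
D(98) + E(113) → 211
132 + 178 → 310
211 + 310 → 521
The encoded length is the sum of every internal node's weight: 132 + 178 + 211 + 310 + 521 = 1352 bits.

1352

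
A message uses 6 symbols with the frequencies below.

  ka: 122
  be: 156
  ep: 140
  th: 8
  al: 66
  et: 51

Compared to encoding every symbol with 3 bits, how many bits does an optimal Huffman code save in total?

Fixed-length: 3 bits × 543 symbols = 1629 bits.
Huffman merges:
merge th(8) and et(51): 59
merge 59 and al(66): 125
merge ka(122) and 125: 247
merge ep(140) and be(156): 296
merge 247 and 296: 543
Huffman total = 59 + 125 + 247 + 296 + 543 = 1270 bits.
Saving = 1629 − 1270 = 359 bits.

359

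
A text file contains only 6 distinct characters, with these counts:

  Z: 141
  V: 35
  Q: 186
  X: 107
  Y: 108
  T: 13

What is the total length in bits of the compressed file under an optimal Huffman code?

Greedily combine the two least-frequent nodes:
combine T(13), V(35) → 48
combine 48, X(107) → 155
combine Y(108), Z(141) → 249
combine 155, Q(186) → 341
combine 249, 341 → 590
The encoded length is the sum of every internal node's weight: 48 + 155 + 249 + 341 + 590 = 1383 bits.

1383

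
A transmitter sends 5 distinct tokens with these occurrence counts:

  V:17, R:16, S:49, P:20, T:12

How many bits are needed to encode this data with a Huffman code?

Merge the two smallest weights repeatedly:
T(12) + R(16) → 28
V(17) + P(20) → 37
28 + 37 → 65
S(49) + 65 → 114
The encoded length is the sum of every internal node's weight: 28 + 37 + 65 + 114 = 244 bits.

244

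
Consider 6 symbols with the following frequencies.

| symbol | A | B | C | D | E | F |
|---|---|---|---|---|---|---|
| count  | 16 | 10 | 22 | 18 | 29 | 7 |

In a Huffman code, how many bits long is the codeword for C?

Repeatedly merge the two smallest:
combine F(7), B(10) → 17
combine A(16), 17 → 33
combine D(18), C(22) → 40
combine E(29), 33 → 62
combine 40, 62 → 102
C's leaf is at depth 2, giving a 2-bit codeword.

2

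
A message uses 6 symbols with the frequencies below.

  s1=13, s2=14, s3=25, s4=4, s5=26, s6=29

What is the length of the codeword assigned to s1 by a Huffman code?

4

Repeatedly merge the two smallest:
s4(4) + s1(13) → 17
s2(14) + 17 → 31
s3(25) + s5(26) → 51
s6(29) + 31 → 60
51 + 60 → 111
s1's leaf is at depth 4, giving a 4-bit codeword.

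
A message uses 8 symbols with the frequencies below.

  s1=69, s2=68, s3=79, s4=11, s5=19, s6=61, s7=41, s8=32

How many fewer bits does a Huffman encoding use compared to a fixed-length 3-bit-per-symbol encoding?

Fixed-length: 3 bits × 380 symbols = 1140 bits.
Huffman merges:
s4(11) + s5(19) → 30
30 + s8(32) → 62
s7(41) + s6(61) → 102
62 + s2(68) → 130
s1(69) + s3(79) → 148
102 + 130 → 232
148 + 232 → 380
Huffman total = 30 + 62 + 102 + 130 + 148 + 232 + 380 = 1084 bits.
Saving = 1140 − 1084 = 56 bits.

56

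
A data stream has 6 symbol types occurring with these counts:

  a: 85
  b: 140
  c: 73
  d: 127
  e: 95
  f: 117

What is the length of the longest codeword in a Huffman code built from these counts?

3

Merge the two lowest-weight nodes at each step:
c(73) + a(85) → 158
e(95) + f(117) → 212
d(127) + b(140) → 267
158 + 212 → 370
267 + 370 → 637
The first pair merged (c, a) ends up deepest, at depth 3.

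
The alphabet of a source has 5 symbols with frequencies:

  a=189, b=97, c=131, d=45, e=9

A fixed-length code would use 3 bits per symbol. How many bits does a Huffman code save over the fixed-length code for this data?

455

Fixed-length: 3 bits × 471 symbols = 1413 bits.
Huffman merges:
e(9) + d(45) → 54
54 + b(97) → 151
c(131) + 151 → 282
a(189) + 282 → 471
Huffman total = 54 + 151 + 282 + 471 = 958 bits.
Saving = 1413 − 958 = 455 bits.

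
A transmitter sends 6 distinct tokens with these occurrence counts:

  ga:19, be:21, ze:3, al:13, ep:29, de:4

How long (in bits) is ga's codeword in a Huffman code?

2

Repeatedly merge the two smallest:
ze(3) + de(4) → 7
7 + al(13) → 20
ga(19) + 20 → 39
be(21) + ep(29) → 50
39 + 50 → 89
The subtree containing ga is merged 2 times, so code length = 2.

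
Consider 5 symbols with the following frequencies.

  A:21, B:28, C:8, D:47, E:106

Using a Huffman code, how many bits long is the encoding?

Greedily combine the two least-frequent nodes:
combine C(8), A(21) → 29
combine B(28), 29 → 57
combine D(47), 57 → 104
combine 104, E(106) → 210
Each symbol's bit-cost is frequency × depth; summing gives 400 bits (equivalently 29 + 57 + 104 + 210).

400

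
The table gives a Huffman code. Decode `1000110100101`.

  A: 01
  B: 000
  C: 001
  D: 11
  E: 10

Read left to right; each codeword is recognised as soon as it completes (prefix code):
  10→E | 001→C | 10→E | 10→E | 01→A | 01→A
Decoded message: ECEEAA

ECEEAA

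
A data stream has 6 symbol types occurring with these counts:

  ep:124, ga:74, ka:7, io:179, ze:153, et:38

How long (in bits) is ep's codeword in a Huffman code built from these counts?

Build the tree from the bottom:
merge ka(7) and et(38): 45
merge 45 and ga(74): 119
merge 119 and ep(124): 243
merge ze(153) and io(179): 332
merge 243 and 332: 575
ep sits 2 levels below the root, so its codeword is 2 bits.

2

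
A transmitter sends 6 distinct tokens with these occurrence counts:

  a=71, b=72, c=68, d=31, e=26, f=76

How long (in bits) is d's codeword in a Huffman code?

Build the tree from the bottom:
e(26) + d(31) → 57
57 + c(68) → 125
a(71) + b(72) → 143
f(76) + 125 → 201
143 + 201 → 344
d's leaf is at depth 4, giving a 4-bit codeword.

4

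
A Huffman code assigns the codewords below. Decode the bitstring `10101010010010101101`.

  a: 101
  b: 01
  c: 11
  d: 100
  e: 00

Read left to right; each codeword is recognised as soon as it completes (prefix code):
  101→a | 01→b | 01→b | 00→e | 100→d | 101→a | 01→b | 101→a
Decoded message: abbedaba

abbedaba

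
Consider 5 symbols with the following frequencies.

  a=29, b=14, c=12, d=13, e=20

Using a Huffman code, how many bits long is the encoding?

201

Merge the two smallest weights repeatedly:
c(12) + d(13) → 25
b(14) + e(20) → 34
25 + a(29) → 54
34 + 54 → 88
Each symbol's bit-cost is frequency × depth; summing gives 201 bits (equivalently 25 + 34 + 54 + 88).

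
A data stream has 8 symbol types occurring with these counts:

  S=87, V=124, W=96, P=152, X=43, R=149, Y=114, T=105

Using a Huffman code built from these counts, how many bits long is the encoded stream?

2588

Merge the two smallest weights repeatedly:
X(43) + S(87) → 130
W(96) + T(105) → 201
Y(114) + V(124) → 238
130 + R(149) → 279
P(152) + 201 → 353
238 + 279 → 517
353 + 517 → 870
Each symbol's bit-cost is frequency × depth; summing gives 2588 bits (equivalently 130 + 201 + 238 + 279 + 353 + 517 + 870).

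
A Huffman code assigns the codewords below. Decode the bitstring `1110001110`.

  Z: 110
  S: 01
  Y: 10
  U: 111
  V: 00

UVSZ

Read left to right; each codeword is recognised as soon as it completes (prefix code):
  111→U | 00→V | 01→S | 110→Z
Decoded message: UVSZ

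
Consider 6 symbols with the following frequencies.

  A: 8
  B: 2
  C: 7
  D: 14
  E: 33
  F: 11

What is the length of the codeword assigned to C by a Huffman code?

4

Repeatedly merge the two smallest:
merge B(2) and C(7): 9
merge A(8) and 9: 17
merge F(11) and D(14): 25
merge 17 and 25: 42
merge E(33) and 42: 75
The subtree containing C is merged 4 times, so code length = 4.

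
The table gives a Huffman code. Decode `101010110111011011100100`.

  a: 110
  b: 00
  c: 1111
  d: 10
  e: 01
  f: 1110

Read left to right; each codeword is recognised as soon as it completes (prefix code):
  10→d | 10→d | 10→d | 110→a | 1110→f | 110→a | 1110→f | 01→e | 00→b
Decoded message: dddafafeb

dddafafeb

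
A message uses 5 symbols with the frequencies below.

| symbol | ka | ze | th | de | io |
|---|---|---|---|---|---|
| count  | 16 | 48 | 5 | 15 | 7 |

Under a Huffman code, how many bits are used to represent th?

4

Build the tree from the bottom:
th(5) + io(7) → 12
12 + de(15) → 27
ka(16) + 27 → 43
43 + ze(48) → 91
th sits 4 levels below the root, so its codeword is 4 bits.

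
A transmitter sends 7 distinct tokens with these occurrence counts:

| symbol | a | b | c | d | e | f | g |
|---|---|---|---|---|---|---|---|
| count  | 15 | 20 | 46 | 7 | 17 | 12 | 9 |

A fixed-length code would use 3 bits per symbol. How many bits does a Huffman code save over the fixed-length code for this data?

50

Fixed-length: 3 bits × 126 symbols = 378 bits.
Huffman merges:
d(7) + g(9) → 16
f(12) + a(15) → 27
16 + e(17) → 33
b(20) + 27 → 47
33 + c(46) → 79
47 + 79 → 126
Huffman total = 16 + 27 + 33 + 47 + 79 + 126 = 328 bits.
Saving = 378 − 328 = 50 bits.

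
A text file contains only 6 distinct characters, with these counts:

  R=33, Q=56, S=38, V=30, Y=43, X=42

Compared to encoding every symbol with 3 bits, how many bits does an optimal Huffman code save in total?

Fixed-length: 3 bits × 242 symbols = 726 bits.
Huffman merges:
V(30) + R(33) → 63
S(38) + X(42) → 80
Y(43) + Q(56) → 99
63 + 80 → 143
99 + 143 → 242
Huffman total = 63 + 80 + 99 + 143 + 242 = 627 bits.
Saving = 726 − 627 = 99 bits.

99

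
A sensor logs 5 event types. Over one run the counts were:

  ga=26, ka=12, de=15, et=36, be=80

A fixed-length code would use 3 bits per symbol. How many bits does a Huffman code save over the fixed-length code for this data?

169

Fixed-length: 3 bits × 169 symbols = 507 bits.
Huffman merges:
merge ka(12) and de(15): 27
merge ga(26) and 27: 53
merge et(36) and 53: 89
merge be(80) and 89: 169
Huffman total = 27 + 53 + 89 + 169 = 338 bits.
Saving = 507 − 338 = 169 bits.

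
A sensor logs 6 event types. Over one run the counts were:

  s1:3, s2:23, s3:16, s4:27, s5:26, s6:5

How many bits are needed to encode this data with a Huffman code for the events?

232

Merge the two smallest weights repeatedly:
s1(3) + s6(5) → 8
8 + s3(16) → 24
s2(23) + 24 → 47
s5(26) + s4(27) → 53
47 + 53 → 100
The encoded length is the sum of every internal node's weight: 8 + 24 + 47 + 53 + 100 = 232 bits.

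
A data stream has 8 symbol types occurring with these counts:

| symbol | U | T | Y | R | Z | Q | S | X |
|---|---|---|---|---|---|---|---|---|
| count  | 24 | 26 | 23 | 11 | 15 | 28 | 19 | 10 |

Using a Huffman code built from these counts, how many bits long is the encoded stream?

Build the Huffman tree bottom-up:
combine X(10), R(11) → 21
combine Z(15), S(19) → 34
combine 21, Y(23) → 44
combine U(24), T(26) → 50
combine Q(28), 34 → 62
combine 44, 50 → 94
combine 62, 94 → 156
The encoded length is the sum of every internal node's weight: 21 + 34 + 44 + 50 + 62 + 94 + 156 = 461 bits.

461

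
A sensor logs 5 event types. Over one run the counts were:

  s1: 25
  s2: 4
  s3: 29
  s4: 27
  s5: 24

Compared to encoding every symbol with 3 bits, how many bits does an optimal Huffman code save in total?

81

Fixed-length: 3 bits × 109 symbols = 327 bits.
Huffman merges:
s2(4) + s5(24) → 28
s1(25) + s4(27) → 52
28 + s3(29) → 57
52 + 57 → 109
Huffman total = 28 + 52 + 57 + 109 = 246 bits.
Saving = 327 − 246 = 81 bits.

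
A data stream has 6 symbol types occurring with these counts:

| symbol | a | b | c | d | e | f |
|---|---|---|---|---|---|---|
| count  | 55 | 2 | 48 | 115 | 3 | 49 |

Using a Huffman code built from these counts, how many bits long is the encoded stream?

589

Build the Huffman tree bottom-up:
merge b(2) and e(3): 5
merge 5 and c(48): 53
merge f(49) and 53: 102
merge a(55) and 102: 157
merge d(115) and 157: 272
Each symbol's bit-cost is frequency × depth; summing gives 589 bits (equivalently 5 + 53 + 102 + 157 + 272).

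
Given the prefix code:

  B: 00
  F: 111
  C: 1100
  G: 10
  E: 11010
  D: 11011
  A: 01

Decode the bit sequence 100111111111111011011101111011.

Read left to right; each codeword is recognised as soon as it completes (prefix code):
  10→G | 01→A | 111→F | 111→F | 111→F | 11011→D | 01→A | 11011→D | 11011→D
Decoded message: GAFFFDADD

GAFFFDADD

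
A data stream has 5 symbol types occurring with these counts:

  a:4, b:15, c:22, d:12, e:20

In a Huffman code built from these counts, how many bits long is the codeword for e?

Repeatedly merge the two smallest:
a(4) + d(12) → 16
b(15) + 16 → 31
e(20) + c(22) → 42
31 + 42 → 73
The subtree containing e is merged 2 times, so code length = 2.

2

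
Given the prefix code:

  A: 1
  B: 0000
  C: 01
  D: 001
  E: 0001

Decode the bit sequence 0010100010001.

Read left to right; each codeword is recognised as soon as it completes (prefix code):
  001→D | 01→C | 0001→E | 0001→E
Decoded message: DCEE

DCEE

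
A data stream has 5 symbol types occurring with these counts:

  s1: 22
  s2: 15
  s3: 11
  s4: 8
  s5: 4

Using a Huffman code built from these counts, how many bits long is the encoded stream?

132

Merge the two smallest weights repeatedly:
combine s5(4), s4(8) → 12
combine s3(11), 12 → 23
combine s2(15), s1(22) → 37
combine 23, 37 → 60
Total encoded bits = sum of merged weights = 12 + 23 + 37 + 60 = 132.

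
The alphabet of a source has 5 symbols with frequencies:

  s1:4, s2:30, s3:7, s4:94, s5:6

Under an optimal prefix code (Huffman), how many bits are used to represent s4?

Build the tree from the bottom:
merge s1(4) and s5(6): 10
merge s3(7) and 10: 17
merge 17 and s2(30): 47
merge 47 and s4(94): 141
s4 is merged only at the final step, so code length = 1.

1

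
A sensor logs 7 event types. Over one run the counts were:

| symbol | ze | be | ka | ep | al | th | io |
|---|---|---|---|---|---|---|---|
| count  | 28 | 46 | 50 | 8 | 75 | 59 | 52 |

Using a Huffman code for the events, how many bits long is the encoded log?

Greedily combine the two least-frequent nodes:
ep(8) + ze(28) → 36
36 + be(46) → 82
ka(50) + io(52) → 102
th(59) + al(75) → 134
82 + 102 → 184
134 + 184 → 318
Total encoded bits = sum of merged weights = 36 + 82 + 102 + 134 + 184 + 318 = 856.

856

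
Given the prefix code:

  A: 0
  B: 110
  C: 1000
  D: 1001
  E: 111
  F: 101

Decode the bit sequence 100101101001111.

Read left to right; each codeword is recognised as soon as it completes (prefix code):
  1001→D | 0→A | 110→B | 1001→D | 111→E
Decoded message: DABDE

DABDE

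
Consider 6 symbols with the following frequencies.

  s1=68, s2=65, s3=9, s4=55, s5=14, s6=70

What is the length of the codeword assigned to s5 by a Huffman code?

Huffman merges, smallest pair first:
merge s3(9) and s5(14): 23
merge 23 and s4(55): 78
merge s2(65) and s1(68): 133
merge s6(70) and 78: 148
merge 133 and 148: 281
s5's leaf is at depth 4, giving a 4-bit codeword.

4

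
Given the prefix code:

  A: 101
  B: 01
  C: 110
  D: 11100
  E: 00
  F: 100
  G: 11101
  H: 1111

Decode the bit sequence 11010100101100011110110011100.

Read left to right; each codeword is recognised as soon as it completes (prefix code):
  110→C | 101→A | 00→E | 101→A | 100→F | 01→B | 11101→G | 100→F | 11100→D
Decoded message: CAEAFBGFD

CAEAFBGFD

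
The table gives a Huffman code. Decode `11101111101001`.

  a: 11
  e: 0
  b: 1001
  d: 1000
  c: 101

acaaeb

Read left to right; each codeword is recognised as soon as it completes (prefix code):
  11→a | 101→c | 11→a | 11→a | 0→e | 1001→b
Decoded message: acaaeb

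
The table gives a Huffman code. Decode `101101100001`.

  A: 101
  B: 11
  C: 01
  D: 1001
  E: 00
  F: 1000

Read left to right; each codeword is recognised as soon as it completes (prefix code):
  101→A | 101→A | 1000→F | 01→C
Decoded message: AAFC

AAFC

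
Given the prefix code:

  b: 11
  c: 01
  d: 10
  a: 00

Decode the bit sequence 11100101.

Read left to right; each codeword is recognised as soon as it completes (prefix code):
  11→b | 10→d | 01→c | 01→c
Decoded message: bdcc

bdcc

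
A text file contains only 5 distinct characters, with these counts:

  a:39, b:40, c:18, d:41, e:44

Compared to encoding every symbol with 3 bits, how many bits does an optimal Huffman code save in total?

Fixed-length: 3 bits × 182 symbols = 546 bits.
Huffman merges:
c(18) + a(39) → 57
b(40) + d(41) → 81
e(44) + 57 → 101
81 + 101 → 182
Huffman total = 57 + 81 + 101 + 182 = 421 bits.
Saving = 546 − 421 = 125 bits.

125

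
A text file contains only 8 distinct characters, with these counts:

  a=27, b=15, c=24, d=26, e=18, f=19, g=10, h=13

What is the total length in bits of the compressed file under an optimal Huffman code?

452

Merge the two smallest weights repeatedly:
combine g(10), h(13) → 23
combine b(15), e(18) → 33
combine f(19), 23 → 42
combine c(24), d(26) → 50
combine a(27), 33 → 60
combine 42, 50 → 92
combine 60, 92 → 152
Each symbol's bit-cost is frequency × depth; summing gives 452 bits (equivalently 23 + 33 + 42 + 50 + 60 + 92 + 152).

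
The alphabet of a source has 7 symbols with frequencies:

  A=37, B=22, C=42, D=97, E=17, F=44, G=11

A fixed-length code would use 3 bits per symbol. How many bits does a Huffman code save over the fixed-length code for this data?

116

Fixed-length: 3 bits × 270 symbols = 810 bits.
Huffman merges:
G(11) + E(17) → 28
B(22) + 28 → 50
A(37) + C(42) → 79
F(44) + 50 → 94
79 + 94 → 173
D(97) + 173 → 270
Huffman total = 28 + 50 + 79 + 94 + 173 + 270 = 694 bits.
Saving = 810 − 694 = 116 bits.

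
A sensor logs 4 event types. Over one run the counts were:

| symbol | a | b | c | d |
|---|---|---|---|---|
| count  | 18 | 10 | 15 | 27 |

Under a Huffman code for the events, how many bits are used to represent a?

Repeatedly merge the two smallest:
combine b(10), c(15) → 25
combine a(18), 25 → 43
combine d(27), 43 → 70
The subtree containing a is merged 2 times, so code length = 2.

2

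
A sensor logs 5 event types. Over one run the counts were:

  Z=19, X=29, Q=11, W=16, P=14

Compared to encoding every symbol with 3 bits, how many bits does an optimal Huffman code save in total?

Fixed-length: 3 bits × 89 symbols = 267 bits.
Huffman merges:
merge Q(11) and P(14): 25
merge W(16) and Z(19): 35
merge 25 and X(29): 54
merge 35 and 54: 89
Huffman total = 25 + 35 + 54 + 89 = 203 bits.
Saving = 267 − 203 = 64 bits.

64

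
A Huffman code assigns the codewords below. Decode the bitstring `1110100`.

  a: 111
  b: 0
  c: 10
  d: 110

Read left to right; each codeword is recognised as soon as it completes (prefix code):
  111→a | 0→b | 10→c | 0→b
Decoded message: abcb

abcb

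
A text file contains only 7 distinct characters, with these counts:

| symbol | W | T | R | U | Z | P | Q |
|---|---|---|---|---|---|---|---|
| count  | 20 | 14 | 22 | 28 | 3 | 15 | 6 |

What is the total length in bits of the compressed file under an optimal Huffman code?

283

Greedily combine the two least-frequent nodes:
merge Z(3) and Q(6): 9
merge 9 and T(14): 23
merge P(15) and W(20): 35
merge R(22) and 23: 45
merge U(28) and 35: 63
merge 45 and 63: 108
Each symbol's bit-cost is frequency × depth; summing gives 283 bits (equivalently 9 + 23 + 35 + 45 + 63 + 108).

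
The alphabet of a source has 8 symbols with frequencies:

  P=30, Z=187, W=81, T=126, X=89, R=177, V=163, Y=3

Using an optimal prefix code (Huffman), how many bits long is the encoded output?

2351

Build the Huffman tree bottom-up:
Y(3) + P(30) → 33
33 + W(81) → 114
X(89) + 114 → 203
T(126) + V(163) → 289
R(177) + Z(187) → 364
203 + 289 → 492
364 + 492 → 856
Each symbol's bit-cost is frequency × depth; summing gives 2351 bits (equivalently 33 + 114 + 203 + 289 + 364 + 492 + 856).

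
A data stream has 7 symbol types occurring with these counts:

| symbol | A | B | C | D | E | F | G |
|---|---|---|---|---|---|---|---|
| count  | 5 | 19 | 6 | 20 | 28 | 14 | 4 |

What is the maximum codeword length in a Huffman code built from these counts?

Merge the two lowest-weight nodes at each step:
combine G(4), A(5) → 9
combine C(6), 9 → 15
combine F(14), 15 → 29
combine B(19), D(20) → 39
combine E(28), 29 → 57
combine 39, 57 → 96
The first pair merged (G, A) ends up deepest, at depth 5.

5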